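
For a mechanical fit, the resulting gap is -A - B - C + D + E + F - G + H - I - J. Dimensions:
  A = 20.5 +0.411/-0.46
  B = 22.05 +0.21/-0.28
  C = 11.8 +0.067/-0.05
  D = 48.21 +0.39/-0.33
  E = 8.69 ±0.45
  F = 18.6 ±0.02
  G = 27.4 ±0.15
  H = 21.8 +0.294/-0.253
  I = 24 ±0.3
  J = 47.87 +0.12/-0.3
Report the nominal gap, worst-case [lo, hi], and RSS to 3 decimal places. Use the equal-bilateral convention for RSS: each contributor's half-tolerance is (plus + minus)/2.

nominal=-56.320 wc=[-58.631,-53.626] rss=0.904

Stack each dimension's contribution:
  -A: nom -20.500 → Σnom=-20.500; wc +0.460/-0.411 → slack +0.460/-0.411; half-tol=0.435, Σhalf²=0.189660
  -B: nom -22.050 → Σnom=-42.550; wc +0.280/-0.210 → slack +0.740/-0.621; half-tol=0.245, Σhalf²=0.249685
  -C: nom -11.800 → Σnom=-54.350; wc +0.050/-0.067 → slack +0.790/-0.688; half-tol=0.059, Σhalf²=0.253107
  +D: nom +48.210 → Σnom=-6.140; wc +0.390/-0.330 → slack +1.180/-1.018; half-tol=0.360, Σhalf²=0.382707
  +E: nom +8.690 → Σnom=2.550; wc +0.450/-0.450 → slack +1.630/-1.468; half-tol=0.450, Σhalf²=0.585207
  +F: nom +18.600 → Σnom=21.150; wc +0.020/-0.020 → slack +1.650/-1.488; half-tol=0.020, Σhalf²=0.585607
  -G: nom -27.400 → Σnom=-6.250; wc +0.150/-0.150 → slack +1.800/-1.638; half-tol=0.150, Σhalf²=0.608107
  +H: nom +21.800 → Σnom=15.550; wc +0.294/-0.253 → slack +2.094/-1.891; half-tol=0.273, Σhalf²=0.682910
  -I: nom -24.000 → Σnom=-8.450; wc +0.300/-0.300 → slack +2.394/-2.191; half-tol=0.300, Σhalf²=0.772910
  -J: nom -47.870 → Σnom=-56.320; wc +0.300/-0.120 → slack +2.694/-2.311; half-tol=0.210, Σhalf²=0.817010
Nominal = -56.320. Worst-case = [-56.320 - 2.311, -56.320 + 2.694] = [-58.631, -53.626]. RSS = √0.817010 = 0.904.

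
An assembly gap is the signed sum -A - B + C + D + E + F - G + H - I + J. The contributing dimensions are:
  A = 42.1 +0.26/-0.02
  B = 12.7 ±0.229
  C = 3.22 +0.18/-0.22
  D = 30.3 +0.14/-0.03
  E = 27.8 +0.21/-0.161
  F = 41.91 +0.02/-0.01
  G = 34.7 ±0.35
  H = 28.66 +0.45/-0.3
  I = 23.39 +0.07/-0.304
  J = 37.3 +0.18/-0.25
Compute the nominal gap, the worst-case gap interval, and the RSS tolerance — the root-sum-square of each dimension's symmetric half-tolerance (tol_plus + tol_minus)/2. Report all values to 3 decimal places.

Stack each dimension's contribution:
  -A: nom -42.100 → Σnom=-42.100; wc +0.020/-0.260 → slack +0.020/-0.260; half-tol=0.140, Σhalf²=0.019600
  -B: nom -12.700 → Σnom=-54.800; wc +0.229/-0.229 → slack +0.249/-0.489; half-tol=0.229, Σhalf²=0.072041
  +C: nom +3.220 → Σnom=-51.580; wc +0.180/-0.220 → slack +0.429/-0.709; half-tol=0.200, Σhalf²=0.112041
  +D: nom +30.300 → Σnom=-21.280; wc +0.140/-0.030 → slack +0.569/-0.739; half-tol=0.085, Σhalf²=0.119266
  +E: nom +27.800 → Σnom=6.520; wc +0.210/-0.161 → slack +0.779/-0.900; half-tol=0.185, Σhalf²=0.153676
  +F: nom +41.910 → Σnom=48.430; wc +0.020/-0.010 → slack +0.799/-0.910; half-tol=0.015, Σhalf²=0.153901
  -G: nom -34.700 → Σnom=13.730; wc +0.350/-0.350 → slack +1.149/-1.260; half-tol=0.350, Σhalf²=0.276401
  +H: nom +28.660 → Σnom=42.390; wc +0.450/-0.300 → slack +1.599/-1.560; half-tol=0.375, Σhalf²=0.417026
  -I: nom -23.390 → Σnom=19.000; wc +0.304/-0.070 → slack +1.903/-1.630; half-tol=0.187, Σhalf²=0.451995
  +J: nom +37.300 → Σnom=56.300; wc +0.180/-0.250 → slack +2.083/-1.880; half-tol=0.215, Σhalf²=0.498220
Nominal = 56.300. Worst-case = [56.300 - 1.880, 56.300 + 2.083] = [54.420, 58.383]. RSS = √0.498220 = 0.706.

nominal=56.300 wc=[54.420,58.383] rss=0.706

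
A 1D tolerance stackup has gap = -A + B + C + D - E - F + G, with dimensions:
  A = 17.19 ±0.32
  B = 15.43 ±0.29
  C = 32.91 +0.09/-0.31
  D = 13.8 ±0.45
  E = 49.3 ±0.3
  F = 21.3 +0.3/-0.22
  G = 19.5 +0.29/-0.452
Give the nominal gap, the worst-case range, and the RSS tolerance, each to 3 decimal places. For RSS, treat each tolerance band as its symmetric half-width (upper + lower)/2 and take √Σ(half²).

Stack each dimension's contribution:
  -A: nom -17.190 → Σnom=-17.190; wc +0.320/-0.320 → slack +0.320/-0.320; half-tol=0.320, Σhalf²=0.102400
  +B: nom +15.430 → Σnom=-1.760; wc +0.290/-0.290 → slack +0.610/-0.610; half-tol=0.290, Σhalf²=0.186500
  +C: nom +32.910 → Σnom=31.150; wc +0.090/-0.310 → slack +0.700/-0.920; half-tol=0.200, Σhalf²=0.226500
  +D: nom +13.800 → Σnom=44.950; wc +0.450/-0.450 → slack +1.150/-1.370; half-tol=0.450, Σhalf²=0.429000
  -E: nom -49.300 → Σnom=-4.350; wc +0.300/-0.300 → slack +1.450/-1.670; half-tol=0.300, Σhalf²=0.519000
  -F: nom -21.300 → Σnom=-25.650; wc +0.220/-0.300 → slack +1.670/-1.970; half-tol=0.260, Σhalf²=0.586600
  +G: nom +19.500 → Σnom=-6.150; wc +0.290/-0.452 → slack +1.960/-2.422; half-tol=0.371, Σhalf²=0.724241
Nominal = -6.150. Worst-case = [-6.150 - 2.422, -6.150 + 1.960] = [-8.572, -4.190]. RSS = √0.724241 = 0.851.

nominal=-6.150 wc=[-8.572,-4.190] rss=0.851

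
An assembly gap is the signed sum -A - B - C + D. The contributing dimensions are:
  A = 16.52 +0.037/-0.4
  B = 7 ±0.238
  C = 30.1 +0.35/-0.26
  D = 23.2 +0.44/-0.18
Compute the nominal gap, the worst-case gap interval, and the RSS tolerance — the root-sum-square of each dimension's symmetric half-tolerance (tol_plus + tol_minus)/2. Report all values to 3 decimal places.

nominal=-30.420 wc=[-31.225,-29.082] rss=0.542

Stack each dimension's contribution:
  -A: nom -16.520 → Σnom=-16.520; wc +0.400/-0.037 → slack +0.400/-0.037; half-tol=0.218, Σhalf²=0.047742
  -B: nom -7.000 → Σnom=-23.520; wc +0.238/-0.238 → slack +0.638/-0.275; half-tol=0.238, Σhalf²=0.104386
  -C: nom -30.100 → Σnom=-53.620; wc +0.260/-0.350 → slack +0.898/-0.625; half-tol=0.305, Σhalf²=0.197411
  +D: nom +23.200 → Σnom=-30.420; wc +0.440/-0.180 → slack +1.338/-0.805; half-tol=0.310, Σhalf²=0.293511
Nominal = -30.420. Worst-case = [-30.420 - 0.805, -30.420 + 1.338] = [-31.225, -29.082]. RSS = √0.293511 = 0.542.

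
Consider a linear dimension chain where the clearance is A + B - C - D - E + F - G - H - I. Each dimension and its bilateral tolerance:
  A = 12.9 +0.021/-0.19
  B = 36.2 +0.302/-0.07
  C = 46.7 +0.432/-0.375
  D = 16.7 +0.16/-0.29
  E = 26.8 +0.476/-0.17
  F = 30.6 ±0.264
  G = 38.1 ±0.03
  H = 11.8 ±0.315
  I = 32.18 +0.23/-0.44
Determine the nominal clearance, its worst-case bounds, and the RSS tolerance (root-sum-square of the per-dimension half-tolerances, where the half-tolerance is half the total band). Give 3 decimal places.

nominal=-92.580 wc=[-94.747,-90.373] rss=0.803

Stack each dimension's contribution:
  +A: nom +12.900 → Σnom=12.900; wc +0.021/-0.190 → slack +0.021/-0.190; half-tol=0.105, Σhalf²=0.011130
  +B: nom +36.200 → Σnom=49.100; wc +0.302/-0.070 → slack +0.323/-0.260; half-tol=0.186, Σhalf²=0.045726
  -C: nom -46.700 → Σnom=2.400; wc +0.375/-0.432 → slack +0.698/-0.692; half-tol=0.403, Σhalf²=0.208538
  -D: nom -16.700 → Σnom=-14.300; wc +0.290/-0.160 → slack +0.988/-0.852; half-tol=0.225, Σhalf²=0.259163
  -E: nom -26.800 → Σnom=-41.100; wc +0.170/-0.476 → slack +1.158/-1.328; half-tol=0.323, Σhalf²=0.363492
  +F: nom +30.600 → Σnom=-10.500; wc +0.264/-0.264 → slack +1.422/-1.592; half-tol=0.264, Σhalf²=0.433188
  -G: nom -38.100 → Σnom=-48.600; wc +0.030/-0.030 → slack +1.452/-1.622; half-tol=0.030, Σhalf²=0.434088
  -H: nom -11.800 → Σnom=-60.400; wc +0.315/-0.315 → slack +1.767/-1.937; half-tol=0.315, Σhalf²=0.533313
  -I: nom -32.180 → Σnom=-92.580; wc +0.440/-0.230 → slack +2.207/-2.167; half-tol=0.335, Σhalf²=0.645539
Nominal = -92.580. Worst-case = [-92.580 - 2.167, -92.580 + 2.207] = [-94.747, -90.373]. RSS = √0.645539 = 0.803.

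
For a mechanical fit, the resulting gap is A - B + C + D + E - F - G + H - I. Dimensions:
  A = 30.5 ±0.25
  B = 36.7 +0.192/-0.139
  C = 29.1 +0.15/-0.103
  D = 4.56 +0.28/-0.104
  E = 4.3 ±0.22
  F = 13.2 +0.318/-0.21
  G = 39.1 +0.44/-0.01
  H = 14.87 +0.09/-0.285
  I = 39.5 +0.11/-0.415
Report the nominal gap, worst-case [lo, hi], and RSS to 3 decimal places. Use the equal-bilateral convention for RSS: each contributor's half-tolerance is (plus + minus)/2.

Stack each dimension's contribution:
  +A: nom +30.500 → Σnom=30.500; wc +0.250/-0.250 → slack +0.250/-0.250; half-tol=0.250, Σhalf²=0.062500
  -B: nom -36.700 → Σnom=-6.200; wc +0.139/-0.192 → slack +0.389/-0.442; half-tol=0.166, Σhalf²=0.089890
  +C: nom +29.100 → Σnom=22.900; wc +0.150/-0.103 → slack +0.539/-0.545; half-tol=0.127, Σhalf²=0.105893
  +D: nom +4.560 → Σnom=27.460; wc +0.280/-0.104 → slack +0.819/-0.649; half-tol=0.192, Σhalf²=0.142757
  +E: nom +4.300 → Σnom=31.760; wc +0.220/-0.220 → slack +1.039/-0.869; half-tol=0.220, Σhalf²=0.191157
  -F: nom -13.200 → Σnom=18.560; wc +0.210/-0.318 → slack +1.249/-1.187; half-tol=0.264, Σhalf²=0.260853
  -G: nom -39.100 → Σnom=-20.540; wc +0.010/-0.440 → slack +1.259/-1.627; half-tol=0.225, Σhalf²=0.311478
  +H: nom +14.870 → Σnom=-5.670; wc +0.090/-0.285 → slack +1.349/-1.912; half-tol=0.188, Σhalf²=0.346634
  -I: nom -39.500 → Σnom=-45.170; wc +0.415/-0.110 → slack +1.764/-2.022; half-tol=0.263, Σhalf²=0.415540
Nominal = -45.170. Worst-case = [-45.170 - 2.022, -45.170 + 1.764] = [-47.192, -43.406]. RSS = √0.415540 = 0.645.

nominal=-45.170 wc=[-47.192,-43.406] rss=0.645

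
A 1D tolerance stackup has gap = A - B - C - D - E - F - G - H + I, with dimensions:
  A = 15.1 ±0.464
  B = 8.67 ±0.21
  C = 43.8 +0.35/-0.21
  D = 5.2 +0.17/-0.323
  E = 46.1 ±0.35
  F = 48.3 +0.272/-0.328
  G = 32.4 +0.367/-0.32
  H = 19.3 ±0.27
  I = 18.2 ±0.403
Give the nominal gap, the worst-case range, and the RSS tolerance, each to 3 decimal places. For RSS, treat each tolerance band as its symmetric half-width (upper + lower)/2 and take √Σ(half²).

nominal=-170.470 wc=[-173.326,-167.592] rss=0.982

Stack each dimension's contribution:
  +A: nom +15.100 → Σnom=15.100; wc +0.464/-0.464 → slack +0.464/-0.464; half-tol=0.464, Σhalf²=0.215296
  -B: nom -8.670 → Σnom=6.430; wc +0.210/-0.210 → slack +0.674/-0.674; half-tol=0.210, Σhalf²=0.259396
  -C: nom -43.800 → Σnom=-37.370; wc +0.210/-0.350 → slack +0.884/-1.024; half-tol=0.280, Σhalf²=0.337796
  -D: nom -5.200 → Σnom=-42.570; wc +0.323/-0.170 → slack +1.207/-1.194; half-tol=0.246, Σhalf²=0.398558
  -E: nom -46.100 → Σnom=-88.670; wc +0.350/-0.350 → slack +1.557/-1.544; half-tol=0.350, Σhalf²=0.521058
  -F: nom -48.300 → Σnom=-136.970; wc +0.328/-0.272 → slack +1.885/-1.816; half-tol=0.300, Σhalf²=0.611058
  -G: nom -32.400 → Σnom=-169.370; wc +0.320/-0.367 → slack +2.205/-2.183; half-tol=0.344, Σhalf²=0.729050
  -H: nom -19.300 → Σnom=-188.670; wc +0.270/-0.270 → slack +2.475/-2.453; half-tol=0.270, Σhalf²=0.801950
  +I: nom +18.200 → Σnom=-170.470; wc +0.403/-0.403 → slack +2.878/-2.856; half-tol=0.403, Σhalf²=0.964359
Nominal = -170.470. Worst-case = [-170.470 - 2.856, -170.470 + 2.878] = [-173.326, -167.592]. RSS = √0.964359 = 0.982.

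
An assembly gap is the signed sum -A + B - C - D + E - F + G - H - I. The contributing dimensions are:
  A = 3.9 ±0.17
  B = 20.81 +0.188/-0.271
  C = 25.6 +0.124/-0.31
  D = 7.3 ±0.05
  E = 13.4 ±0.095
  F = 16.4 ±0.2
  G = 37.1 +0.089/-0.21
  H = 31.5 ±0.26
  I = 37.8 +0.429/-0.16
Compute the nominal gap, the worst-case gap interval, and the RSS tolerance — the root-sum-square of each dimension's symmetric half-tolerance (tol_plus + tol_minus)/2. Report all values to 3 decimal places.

nominal=-51.190 wc=[-52.999,-49.668] rss=0.597

Stack each dimension's contribution:
  -A: nom -3.900 → Σnom=-3.900; wc +0.170/-0.170 → slack +0.170/-0.170; half-tol=0.170, Σhalf²=0.028900
  +B: nom +20.810 → Σnom=16.910; wc +0.188/-0.271 → slack +0.358/-0.441; half-tol=0.230, Σhalf²=0.081570
  -C: nom -25.600 → Σnom=-8.690; wc +0.310/-0.124 → slack +0.668/-0.565; half-tol=0.217, Σhalf²=0.128659
  -D: nom -7.300 → Σnom=-15.990; wc +0.050/-0.050 → slack +0.718/-0.615; half-tol=0.050, Σhalf²=0.131159
  +E: nom +13.400 → Σnom=-2.590; wc +0.095/-0.095 → slack +0.813/-0.710; half-tol=0.095, Σhalf²=0.140184
  -F: nom -16.400 → Σnom=-18.990; wc +0.200/-0.200 → slack +1.013/-0.910; half-tol=0.200, Σhalf²=0.180184
  +G: nom +37.100 → Σnom=18.110; wc +0.089/-0.210 → slack +1.102/-1.120; half-tol=0.149, Σhalf²=0.202535
  -H: nom -31.500 → Σnom=-13.390; wc +0.260/-0.260 → slack +1.362/-1.380; half-tol=0.260, Σhalf²=0.270134
  -I: nom -37.800 → Σnom=-51.190; wc +0.160/-0.429 → slack +1.522/-1.809; half-tol=0.294, Σhalf²=0.356865
Nominal = -51.190. Worst-case = [-51.190 - 1.809, -51.190 + 1.522] = [-52.999, -49.668]. RSS = √0.356865 = 0.597.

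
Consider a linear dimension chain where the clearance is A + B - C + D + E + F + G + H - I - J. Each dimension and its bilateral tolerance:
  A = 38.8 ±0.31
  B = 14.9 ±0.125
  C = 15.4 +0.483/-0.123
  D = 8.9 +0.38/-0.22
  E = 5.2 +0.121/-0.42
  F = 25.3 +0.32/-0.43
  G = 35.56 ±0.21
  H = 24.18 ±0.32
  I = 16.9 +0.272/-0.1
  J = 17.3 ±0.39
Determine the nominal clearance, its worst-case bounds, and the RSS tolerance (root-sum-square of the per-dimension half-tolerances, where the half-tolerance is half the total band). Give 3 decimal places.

Stack each dimension's contribution:
  +A: nom +38.800 → Σnom=38.800; wc +0.310/-0.310 → slack +0.310/-0.310; half-tol=0.310, Σhalf²=0.096100
  +B: nom +14.900 → Σnom=53.700; wc +0.125/-0.125 → slack +0.435/-0.435; half-tol=0.125, Σhalf²=0.111725
  -C: nom -15.400 → Σnom=38.300; wc +0.123/-0.483 → slack +0.558/-0.918; half-tol=0.303, Σhalf²=0.203534
  +D: nom +8.900 → Σnom=47.200; wc +0.380/-0.220 → slack +0.938/-1.138; half-tol=0.300, Σhalf²=0.293534
  +E: nom +5.200 → Σnom=52.400; wc +0.121/-0.420 → slack +1.059/-1.558; half-tol=0.270, Σhalf²=0.366704
  +F: nom +25.300 → Σnom=77.700; wc +0.320/-0.430 → slack +1.379/-1.988; half-tol=0.375, Σhalf²=0.507329
  +G: nom +35.560 → Σnom=113.260; wc +0.210/-0.210 → slack +1.589/-2.198; half-tol=0.210, Σhalf²=0.551429
  +H: nom +24.180 → Σnom=137.440; wc +0.320/-0.320 → slack +1.909/-2.518; half-tol=0.320, Σhalf²=0.653829
  -I: nom -16.900 → Σnom=120.540; wc +0.100/-0.272 → slack +2.009/-2.790; half-tol=0.186, Σhalf²=0.688425
  -J: nom -17.300 → Σnom=103.240; wc +0.390/-0.390 → slack +2.399/-3.180; half-tol=0.390, Σhalf²=0.840525
Nominal = 103.240. Worst-case = [103.240 - 3.180, 103.240 + 2.399] = [100.060, 105.639]. RSS = √0.840525 = 0.917.

nominal=103.240 wc=[100.060,105.639] rss=0.917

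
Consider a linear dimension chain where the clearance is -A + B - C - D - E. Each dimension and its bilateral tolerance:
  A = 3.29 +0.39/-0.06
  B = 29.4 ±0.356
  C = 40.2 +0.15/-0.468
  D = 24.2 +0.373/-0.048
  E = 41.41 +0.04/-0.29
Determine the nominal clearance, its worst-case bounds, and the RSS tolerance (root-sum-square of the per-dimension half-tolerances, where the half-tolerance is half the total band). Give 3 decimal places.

nominal=-79.700 wc=[-81.009,-78.478] rss=0.587

Stack each dimension's contribution:
  -A: nom -3.290 → Σnom=-3.290; wc +0.060/-0.390 → slack +0.060/-0.390; half-tol=0.225, Σhalf²=0.050625
  +B: nom +29.400 → Σnom=26.110; wc +0.356/-0.356 → slack +0.416/-0.746; half-tol=0.356, Σhalf²=0.177361
  -C: nom -40.200 → Σnom=-14.090; wc +0.468/-0.150 → slack +0.884/-0.896; half-tol=0.309, Σhalf²=0.272842
  -D: nom -24.200 → Σnom=-38.290; wc +0.048/-0.373 → slack +0.932/-1.269; half-tol=0.210, Σhalf²=0.317152
  -E: nom -41.410 → Σnom=-79.700; wc +0.290/-0.040 → slack +1.222/-1.309; half-tol=0.165, Σhalf²=0.344377
Nominal = -79.700. Worst-case = [-79.700 - 1.309, -79.700 + 1.222] = [-81.009, -78.478]. RSS = √0.344377 = 0.587.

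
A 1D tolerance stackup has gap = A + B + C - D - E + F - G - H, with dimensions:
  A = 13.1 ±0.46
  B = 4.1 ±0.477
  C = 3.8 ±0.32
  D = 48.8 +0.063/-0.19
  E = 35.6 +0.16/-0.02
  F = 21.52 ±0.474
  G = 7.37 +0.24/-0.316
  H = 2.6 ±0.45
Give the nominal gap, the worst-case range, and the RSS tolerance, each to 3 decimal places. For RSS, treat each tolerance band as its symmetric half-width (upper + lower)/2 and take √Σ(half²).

nominal=-51.850 wc=[-54.494,-49.143] rss=1.034

Stack each dimension's contribution:
  +A: nom +13.100 → Σnom=13.100; wc +0.460/-0.460 → slack +0.460/-0.460; half-tol=0.460, Σhalf²=0.211600
  +B: nom +4.100 → Σnom=17.200; wc +0.477/-0.477 → slack +0.937/-0.937; half-tol=0.477, Σhalf²=0.439129
  +C: nom +3.800 → Σnom=21.000; wc +0.320/-0.320 → slack +1.257/-1.257; half-tol=0.320, Σhalf²=0.541529
  -D: nom -48.800 → Σnom=-27.800; wc +0.190/-0.063 → slack +1.447/-1.320; half-tol=0.127, Σhalf²=0.557531
  -E: nom -35.600 → Σnom=-63.400; wc +0.020/-0.160 → slack +1.467/-1.480; half-tol=0.090, Σhalf²=0.565631
  +F: nom +21.520 → Σnom=-41.880; wc +0.474/-0.474 → slack +1.941/-1.954; half-tol=0.474, Σhalf²=0.790307
  -G: nom -7.370 → Σnom=-49.250; wc +0.316/-0.240 → slack +2.257/-2.194; half-tol=0.278, Σhalf²=0.867591
  -H: nom -2.600 → Σnom=-51.850; wc +0.450/-0.450 → slack +2.707/-2.644; half-tol=0.450, Σhalf²=1.070091
Nominal = -51.850. Worst-case = [-51.850 - 2.644, -51.850 + 2.707] = [-54.494, -49.143]. RSS = √1.070091 = 1.034.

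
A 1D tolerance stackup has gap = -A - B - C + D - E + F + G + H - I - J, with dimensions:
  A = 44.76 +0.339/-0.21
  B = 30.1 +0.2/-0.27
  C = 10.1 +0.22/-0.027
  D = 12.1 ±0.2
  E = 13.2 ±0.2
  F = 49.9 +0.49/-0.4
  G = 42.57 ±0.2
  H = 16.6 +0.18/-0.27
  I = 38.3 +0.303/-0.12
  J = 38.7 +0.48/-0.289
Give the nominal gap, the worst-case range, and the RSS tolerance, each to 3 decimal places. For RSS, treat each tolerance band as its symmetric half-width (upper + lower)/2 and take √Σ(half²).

Stack each dimension's contribution:
  -A: nom -44.760 → Σnom=-44.760; wc +0.210/-0.339 → slack +0.210/-0.339; half-tol=0.275, Σhalf²=0.075350
  -B: nom -30.100 → Σnom=-74.860; wc +0.270/-0.200 → slack +0.480/-0.539; half-tol=0.235, Σhalf²=0.130575
  -C: nom -10.100 → Σnom=-84.960; wc +0.027/-0.220 → slack +0.507/-0.759; half-tol=0.123, Σhalf²=0.145828
  +D: nom +12.100 → Σnom=-72.860; wc +0.200/-0.200 → slack +0.707/-0.959; half-tol=0.200, Σhalf²=0.185828
  -E: nom -13.200 → Σnom=-86.060; wc +0.200/-0.200 → slack +0.907/-1.159; half-tol=0.200, Σhalf²=0.225828
  +F: nom +49.900 → Σnom=-36.160; wc +0.490/-0.400 → slack +1.397/-1.559; half-tol=0.445, Σhalf²=0.423853
  +G: nom +42.570 → Σnom=6.410; wc +0.200/-0.200 → slack +1.597/-1.759; half-tol=0.200, Σhalf²=0.463853
  +H: nom +16.600 → Σnom=23.010; wc +0.180/-0.270 → slack +1.777/-2.029; half-tol=0.225, Σhalf²=0.514478
  -I: nom -38.300 → Σnom=-15.290; wc +0.120/-0.303 → slack +1.897/-2.332; half-tol=0.211, Σhalf²=0.559210
  -J: nom -38.700 → Σnom=-53.990; wc +0.289/-0.480 → slack +2.186/-2.812; half-tol=0.384, Σhalf²=0.707050
Nominal = -53.990. Worst-case = [-53.990 - 2.812, -53.990 + 2.186] = [-56.802, -51.804]. RSS = √0.707050 = 0.841.

nominal=-53.990 wc=[-56.802,-51.804] rss=0.841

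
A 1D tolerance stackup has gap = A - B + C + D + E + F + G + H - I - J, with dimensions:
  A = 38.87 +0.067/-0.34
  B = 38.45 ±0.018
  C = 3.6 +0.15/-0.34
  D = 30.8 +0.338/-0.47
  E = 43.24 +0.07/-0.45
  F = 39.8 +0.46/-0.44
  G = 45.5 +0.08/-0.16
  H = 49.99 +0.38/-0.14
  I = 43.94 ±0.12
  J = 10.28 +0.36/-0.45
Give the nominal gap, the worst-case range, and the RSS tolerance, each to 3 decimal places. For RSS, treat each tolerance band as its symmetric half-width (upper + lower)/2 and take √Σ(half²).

Stack each dimension's contribution:
  +A: nom +38.870 → Σnom=38.870; wc +0.067/-0.340 → slack +0.067/-0.340; half-tol=0.204, Σhalf²=0.041412
  -B: nom -38.450 → Σnom=0.420; wc +0.018/-0.018 → slack +0.085/-0.358; half-tol=0.018, Σhalf²=0.041736
  +C: nom +3.600 → Σnom=4.020; wc +0.150/-0.340 → slack +0.235/-0.698; half-tol=0.245, Σhalf²=0.101761
  +D: nom +30.800 → Σnom=34.820; wc +0.338/-0.470 → slack +0.573/-1.168; half-tol=0.404, Σhalf²=0.264977
  +E: nom +43.240 → Σnom=78.060; wc +0.070/-0.450 → slack +0.643/-1.618; half-tol=0.260, Σhalf²=0.332577
  +F: nom +39.800 → Σnom=117.860; wc +0.460/-0.440 → slack +1.103/-2.058; half-tol=0.450, Σhalf²=0.535077
  +G: nom +45.500 → Σnom=163.360; wc +0.080/-0.160 → slack +1.183/-2.218; half-tol=0.120, Σhalf²=0.549477
  +H: nom +49.990 → Σnom=213.350; wc +0.380/-0.140 → slack +1.563/-2.358; half-tol=0.260, Σhalf²=0.617077
  -I: nom -43.940 → Σnom=169.410; wc +0.120/-0.120 → slack +1.683/-2.478; half-tol=0.120, Σhalf²=0.631477
  -J: nom -10.280 → Σnom=159.130; wc +0.450/-0.360 → slack +2.133/-2.838; half-tol=0.405, Σhalf²=0.795502
Nominal = 159.130. Worst-case = [159.130 - 2.838, 159.130 + 2.133] = [156.292, 161.263]. RSS = √0.795502 = 0.892.

nominal=159.130 wc=[156.292,161.263] rss=0.892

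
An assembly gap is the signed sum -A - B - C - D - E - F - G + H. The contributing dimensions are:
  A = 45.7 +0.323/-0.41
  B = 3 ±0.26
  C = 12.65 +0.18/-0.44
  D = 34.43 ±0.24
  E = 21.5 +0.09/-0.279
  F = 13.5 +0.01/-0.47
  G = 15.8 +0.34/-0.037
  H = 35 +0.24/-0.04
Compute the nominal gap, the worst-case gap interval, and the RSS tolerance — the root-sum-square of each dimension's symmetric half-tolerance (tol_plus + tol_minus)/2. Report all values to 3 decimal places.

Stack each dimension's contribution:
  -A: nom -45.700 → Σnom=-45.700; wc +0.410/-0.323 → slack +0.410/-0.323; half-tol=0.366, Σhalf²=0.134322
  -B: nom -3.000 → Σnom=-48.700; wc +0.260/-0.260 → slack +0.670/-0.583; half-tol=0.260, Σhalf²=0.201922
  -C: nom -12.650 → Σnom=-61.350; wc +0.440/-0.180 → slack +1.110/-0.763; half-tol=0.310, Σhalf²=0.298022
  -D: nom -34.430 → Σnom=-95.780; wc +0.240/-0.240 → slack +1.350/-1.003; half-tol=0.240, Σhalf²=0.355622
  -E: nom -21.500 → Σnom=-117.280; wc +0.279/-0.090 → slack +1.629/-1.093; half-tol=0.184, Σhalf²=0.389663
  -F: nom -13.500 → Σnom=-130.780; wc +0.470/-0.010 → slack +2.099/-1.103; half-tol=0.240, Σhalf²=0.447263
  -G: nom -15.800 → Σnom=-146.580; wc +0.037/-0.340 → slack +2.136/-1.443; half-tol=0.189, Σhalf²=0.482795
  +H: nom +35.000 → Σnom=-111.580; wc +0.240/-0.040 → slack +2.376/-1.483; half-tol=0.140, Σhalf²=0.502395
Nominal = -111.580. Worst-case = [-111.580 - 1.483, -111.580 + 2.376] = [-113.063, -109.204]. RSS = √0.502395 = 0.709.

nominal=-111.580 wc=[-113.063,-109.204] rss=0.709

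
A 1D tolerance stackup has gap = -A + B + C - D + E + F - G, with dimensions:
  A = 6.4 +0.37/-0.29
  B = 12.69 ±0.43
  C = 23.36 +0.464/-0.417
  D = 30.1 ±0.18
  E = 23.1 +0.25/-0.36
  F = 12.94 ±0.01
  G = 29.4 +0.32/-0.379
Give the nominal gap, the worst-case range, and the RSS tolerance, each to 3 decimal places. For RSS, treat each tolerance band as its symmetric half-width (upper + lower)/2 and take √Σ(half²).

nominal=6.190 wc=[4.103,8.193] rss=0.858

Stack each dimension's contribution:
  -A: nom -6.400 → Σnom=-6.400; wc +0.290/-0.370 → slack +0.290/-0.370; half-tol=0.330, Σhalf²=0.108900
  +B: nom +12.690 → Σnom=6.290; wc +0.430/-0.430 → slack +0.720/-0.800; half-tol=0.430, Σhalf²=0.293800
  +C: nom +23.360 → Σnom=29.650; wc +0.464/-0.417 → slack +1.184/-1.217; half-tol=0.441, Σhalf²=0.487840
  -D: nom -30.100 → Σnom=-0.450; wc +0.180/-0.180 → slack +1.364/-1.397; half-tol=0.180, Σhalf²=0.520240
  +E: nom +23.100 → Σnom=22.650; wc +0.250/-0.360 → slack +1.614/-1.757; half-tol=0.305, Σhalf²=0.613265
  +F: nom +12.940 → Σnom=35.590; wc +0.010/-0.010 → slack +1.624/-1.767; half-tol=0.010, Σhalf²=0.613365
  -G: nom -29.400 → Σnom=6.190; wc +0.379/-0.320 → slack +2.003/-2.087; half-tol=0.350, Σhalf²=0.735515
Nominal = 6.190. Worst-case = [6.190 - 2.087, 6.190 + 2.003] = [4.103, 8.193]. RSS = √0.735515 = 0.858.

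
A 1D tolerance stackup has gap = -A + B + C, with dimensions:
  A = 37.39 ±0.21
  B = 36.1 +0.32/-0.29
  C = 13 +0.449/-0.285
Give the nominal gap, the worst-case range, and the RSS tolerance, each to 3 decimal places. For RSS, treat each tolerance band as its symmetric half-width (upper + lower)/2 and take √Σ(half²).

Stack each dimension's contribution:
  -A: nom -37.390 → Σnom=-37.390; wc +0.210/-0.210 → slack +0.210/-0.210; half-tol=0.210, Σhalf²=0.044100
  +B: nom +36.100 → Σnom=-1.290; wc +0.320/-0.290 → slack +0.530/-0.500; half-tol=0.305, Σhalf²=0.137125
  +C: nom +13.000 → Σnom=11.710; wc +0.449/-0.285 → slack +0.979/-0.785; half-tol=0.367, Σhalf²=0.271814
Nominal = 11.710. Worst-case = [11.710 - 0.785, 11.710 + 0.979] = [10.925, 12.689]. RSS = √0.271814 = 0.521.

nominal=11.710 wc=[10.925,12.689] rss=0.521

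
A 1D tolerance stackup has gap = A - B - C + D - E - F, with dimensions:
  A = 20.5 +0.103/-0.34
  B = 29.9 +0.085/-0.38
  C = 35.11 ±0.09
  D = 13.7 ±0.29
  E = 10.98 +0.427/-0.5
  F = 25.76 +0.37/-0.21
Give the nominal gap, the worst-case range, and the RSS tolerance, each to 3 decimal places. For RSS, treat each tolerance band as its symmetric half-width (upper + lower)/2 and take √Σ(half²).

Stack each dimension's contribution:
  +A: nom +20.500 → Σnom=20.500; wc +0.103/-0.340 → slack +0.103/-0.340; half-tol=0.222, Σhalf²=0.049062
  -B: nom -29.900 → Σnom=-9.400; wc +0.380/-0.085 → slack +0.483/-0.425; half-tol=0.233, Σhalf²=0.103119
  -C: nom -35.110 → Σnom=-44.510; wc +0.090/-0.090 → slack +0.573/-0.515; half-tol=0.090, Σhalf²=0.111218
  +D: nom +13.700 → Σnom=-30.810; wc +0.290/-0.290 → slack +0.863/-0.805; half-tol=0.290, Σhalf²=0.195319
  -E: nom -10.980 → Σnom=-41.790; wc +0.500/-0.427 → slack +1.363/-1.232; half-tol=0.464, Σhalf²=0.410151
  -F: nom -25.760 → Σnom=-67.550; wc +0.210/-0.370 → slack +1.573/-1.602; half-tol=0.290, Σhalf²=0.494251
Nominal = -67.550. Worst-case = [-67.550 - 1.602, -67.550 + 1.573] = [-69.152, -65.977]. RSS = √0.494251 = 0.703.

nominal=-67.550 wc=[-69.152,-65.977] rss=0.703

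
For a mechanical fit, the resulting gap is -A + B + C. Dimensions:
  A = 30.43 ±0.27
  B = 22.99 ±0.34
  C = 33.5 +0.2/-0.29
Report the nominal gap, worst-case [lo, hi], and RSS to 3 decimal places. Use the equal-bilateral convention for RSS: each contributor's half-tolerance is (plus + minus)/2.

Stack each dimension's contribution:
  -A: nom -30.430 → Σnom=-30.430; wc +0.270/-0.270 → slack +0.270/-0.270; half-tol=0.270, Σhalf²=0.072900
  +B: nom +22.990 → Σnom=-7.440; wc +0.340/-0.340 → slack +0.610/-0.610; half-tol=0.340, Σhalf²=0.188500
  +C: nom +33.500 → Σnom=26.060; wc +0.200/-0.290 → slack +0.810/-0.900; half-tol=0.245, Σhalf²=0.248525
Nominal = 26.060. Worst-case = [26.060 - 0.900, 26.060 + 0.810] = [25.160, 26.870]. RSS = √0.248525 = 0.499.

nominal=26.060 wc=[25.160,26.870] rss=0.499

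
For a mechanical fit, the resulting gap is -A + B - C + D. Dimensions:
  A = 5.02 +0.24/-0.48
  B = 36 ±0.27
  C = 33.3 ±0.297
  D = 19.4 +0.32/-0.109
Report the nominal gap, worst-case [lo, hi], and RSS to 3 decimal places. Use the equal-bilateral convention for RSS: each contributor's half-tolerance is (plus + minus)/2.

nominal=17.080 wc=[16.164,18.447] rss=0.580

Stack each dimension's contribution:
  -A: nom -5.020 → Σnom=-5.020; wc +0.480/-0.240 → slack +0.480/-0.240; half-tol=0.360, Σhalf²=0.129600
  +B: nom +36.000 → Σnom=30.980; wc +0.270/-0.270 → slack +0.750/-0.510; half-tol=0.270, Σhalf²=0.202500
  -C: nom -33.300 → Σnom=-2.320; wc +0.297/-0.297 → slack +1.047/-0.807; half-tol=0.297, Σhalf²=0.290709
  +D: nom +19.400 → Σnom=17.080; wc +0.320/-0.109 → slack +1.367/-0.916; half-tol=0.214, Σhalf²=0.336719
Nominal = 17.080. Worst-case = [17.080 - 0.916, 17.080 + 1.367] = [16.164, 18.447]. RSS = √0.336719 = 0.580.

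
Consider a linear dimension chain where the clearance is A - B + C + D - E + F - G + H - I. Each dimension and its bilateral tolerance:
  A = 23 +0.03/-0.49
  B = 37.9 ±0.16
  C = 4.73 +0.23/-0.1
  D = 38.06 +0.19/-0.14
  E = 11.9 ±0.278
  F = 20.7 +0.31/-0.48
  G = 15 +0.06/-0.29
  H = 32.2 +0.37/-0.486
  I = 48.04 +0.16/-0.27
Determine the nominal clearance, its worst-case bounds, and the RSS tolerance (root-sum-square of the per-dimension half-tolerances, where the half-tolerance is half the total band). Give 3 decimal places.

nominal=5.850 wc=[3.496,7.978] rss=0.801

Stack each dimension's contribution:
  +A: nom +23.000 → Σnom=23.000; wc +0.030/-0.490 → slack +0.030/-0.490; half-tol=0.260, Σhalf²=0.067600
  -B: nom -37.900 → Σnom=-14.900; wc +0.160/-0.160 → slack +0.190/-0.650; half-tol=0.160, Σhalf²=0.093200
  +C: nom +4.730 → Σnom=-10.170; wc +0.230/-0.100 → slack +0.420/-0.750; half-tol=0.165, Σhalf²=0.120425
  +D: nom +38.060 → Σnom=27.890; wc +0.190/-0.140 → slack +0.610/-0.890; half-tol=0.165, Σhalf²=0.147650
  -E: nom -11.900 → Σnom=15.990; wc +0.278/-0.278 → slack +0.888/-1.168; half-tol=0.278, Σhalf²=0.224934
  +F: nom +20.700 → Σnom=36.690; wc +0.310/-0.480 → slack +1.198/-1.648; half-tol=0.395, Σhalf²=0.380959
  -G: nom -15.000 → Σnom=21.690; wc +0.290/-0.060 → slack +1.488/-1.708; half-tol=0.175, Σhalf²=0.411584
  +H: nom +32.200 → Σnom=53.890; wc +0.370/-0.486 → slack +1.858/-2.194; half-tol=0.428, Σhalf²=0.594768
  -I: nom -48.040 → Σnom=5.850; wc +0.270/-0.160 → slack +2.128/-2.354; half-tol=0.215, Σhalf²=0.640993
Nominal = 5.850. Worst-case = [5.850 - 2.354, 5.850 + 2.128] = [3.496, 7.978]. RSS = √0.640993 = 0.801.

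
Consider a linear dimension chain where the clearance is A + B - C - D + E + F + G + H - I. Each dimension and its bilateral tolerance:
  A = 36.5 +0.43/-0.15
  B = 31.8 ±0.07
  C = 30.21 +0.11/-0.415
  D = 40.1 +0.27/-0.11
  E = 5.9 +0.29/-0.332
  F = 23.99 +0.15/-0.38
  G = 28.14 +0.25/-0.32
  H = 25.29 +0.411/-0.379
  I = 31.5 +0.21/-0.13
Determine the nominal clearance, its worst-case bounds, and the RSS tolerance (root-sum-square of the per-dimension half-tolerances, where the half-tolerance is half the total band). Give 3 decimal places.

nominal=49.810 wc=[47.589,52.066] rss=0.792

Stack each dimension's contribution:
  +A: nom +36.500 → Σnom=36.500; wc +0.430/-0.150 → slack +0.430/-0.150; half-tol=0.290, Σhalf²=0.084100
  +B: nom +31.800 → Σnom=68.300; wc +0.070/-0.070 → slack +0.500/-0.220; half-tol=0.070, Σhalf²=0.089000
  -C: nom -30.210 → Σnom=38.090; wc +0.415/-0.110 → slack +0.915/-0.330; half-tol=0.263, Σhalf²=0.157906
  -D: nom -40.100 → Σnom=-2.010; wc +0.110/-0.270 → slack +1.025/-0.600; half-tol=0.190, Σhalf²=0.194006
  +E: nom +5.900 → Σnom=3.890; wc +0.290/-0.332 → slack +1.315/-0.932; half-tol=0.311, Σhalf²=0.290727
  +F: nom +23.990 → Σnom=27.880; wc +0.150/-0.380 → slack +1.465/-1.312; half-tol=0.265, Σhalf²=0.360952
  +G: nom +28.140 → Σnom=56.020; wc +0.250/-0.320 → slack +1.715/-1.632; half-tol=0.285, Σhalf²=0.442177
  +H: nom +25.290 → Σnom=81.310; wc +0.411/-0.379 → slack +2.126/-2.011; half-tol=0.395, Σhalf²=0.598202
  -I: nom -31.500 → Σnom=49.810; wc +0.130/-0.210 → slack +2.256/-2.221; half-tol=0.170, Σhalf²=0.627102
Nominal = 49.810. Worst-case = [49.810 - 2.221, 49.810 + 2.256] = [47.589, 52.066]. RSS = √0.627102 = 0.792.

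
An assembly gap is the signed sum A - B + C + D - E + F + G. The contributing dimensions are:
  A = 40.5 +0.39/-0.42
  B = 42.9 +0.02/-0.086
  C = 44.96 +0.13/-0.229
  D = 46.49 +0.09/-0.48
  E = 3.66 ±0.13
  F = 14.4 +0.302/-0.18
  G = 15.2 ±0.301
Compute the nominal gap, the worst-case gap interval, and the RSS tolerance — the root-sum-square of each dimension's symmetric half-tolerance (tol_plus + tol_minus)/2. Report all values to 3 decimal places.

Stack each dimension's contribution:
  +A: nom +40.500 → Σnom=40.500; wc +0.390/-0.420 → slack +0.390/-0.420; half-tol=0.405, Σhalf²=0.164025
  -B: nom -42.900 → Σnom=-2.400; wc +0.086/-0.020 → slack +0.476/-0.440; half-tol=0.053, Σhalf²=0.166834
  +C: nom +44.960 → Σnom=42.560; wc +0.130/-0.229 → slack +0.606/-0.669; half-tol=0.179, Σhalf²=0.199054
  +D: nom +46.490 → Σnom=89.050; wc +0.090/-0.480 → slack +0.696/-1.149; half-tol=0.285, Σhalf²=0.280279
  -E: nom -3.660 → Σnom=85.390; wc +0.130/-0.130 → slack +0.826/-1.279; half-tol=0.130, Σhalf²=0.297179
  +F: nom +14.400 → Σnom=99.790; wc +0.302/-0.180 → slack +1.128/-1.459; half-tol=0.241, Σhalf²=0.355260
  +G: nom +15.200 → Σnom=114.990; wc +0.301/-0.301 → slack +1.429/-1.760; half-tol=0.301, Σhalf²=0.445861
Nominal = 114.990. Worst-case = [114.990 - 1.760, 114.990 + 1.429] = [113.230, 116.419]. RSS = √0.445861 = 0.668.

nominal=114.990 wc=[113.230,116.419] rss=0.668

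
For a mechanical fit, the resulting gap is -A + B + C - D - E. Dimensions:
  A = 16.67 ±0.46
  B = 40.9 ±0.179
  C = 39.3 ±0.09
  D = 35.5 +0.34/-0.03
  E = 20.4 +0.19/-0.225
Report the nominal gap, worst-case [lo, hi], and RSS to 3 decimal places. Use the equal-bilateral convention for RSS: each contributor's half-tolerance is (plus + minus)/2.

Stack each dimension's contribution:
  -A: nom -16.670 → Σnom=-16.670; wc +0.460/-0.460 → slack +0.460/-0.460; half-tol=0.460, Σhalf²=0.211600
  +B: nom +40.900 → Σnom=24.230; wc +0.179/-0.179 → slack +0.639/-0.639; half-tol=0.179, Σhalf²=0.243641
  +C: nom +39.300 → Σnom=63.530; wc +0.090/-0.090 → slack +0.729/-0.729; half-tol=0.090, Σhalf²=0.251741
  -D: nom -35.500 → Σnom=28.030; wc +0.030/-0.340 → slack +0.759/-1.069; half-tol=0.185, Σhalf²=0.285966
  -E: nom -20.400 → Σnom=7.630; wc +0.225/-0.190 → slack +0.984/-1.259; half-tol=0.208, Σhalf²=0.329022
Nominal = 7.630. Worst-case = [7.630 - 1.259, 7.630 + 0.984] = [6.371, 8.614]. RSS = √0.329022 = 0.574.

nominal=7.630 wc=[6.371,8.614] rss=0.574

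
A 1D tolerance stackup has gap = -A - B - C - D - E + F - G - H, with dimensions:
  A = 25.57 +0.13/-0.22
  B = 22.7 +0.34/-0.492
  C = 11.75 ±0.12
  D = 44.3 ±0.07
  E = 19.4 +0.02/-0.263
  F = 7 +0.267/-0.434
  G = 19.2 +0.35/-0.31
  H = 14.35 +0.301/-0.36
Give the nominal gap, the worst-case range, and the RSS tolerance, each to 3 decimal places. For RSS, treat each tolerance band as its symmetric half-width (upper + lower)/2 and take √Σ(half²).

Stack each dimension's contribution:
  -A: nom -25.570 → Σnom=-25.570; wc +0.220/-0.130 → slack +0.220/-0.130; half-tol=0.175, Σhalf²=0.030625
  -B: nom -22.700 → Σnom=-48.270; wc +0.492/-0.340 → slack +0.712/-0.470; half-tol=0.416, Σhalf²=0.203681
  -C: nom -11.750 → Σnom=-60.020; wc +0.120/-0.120 → slack +0.832/-0.590; half-tol=0.120, Σhalf²=0.218081
  -D: nom -44.300 → Σnom=-104.320; wc +0.070/-0.070 → slack +0.902/-0.660; half-tol=0.070, Σhalf²=0.222981
  -E: nom -19.400 → Σnom=-123.720; wc +0.263/-0.020 → slack +1.165/-0.680; half-tol=0.142, Σhalf²=0.243003
  +F: nom +7.000 → Σnom=-116.720; wc +0.267/-0.434 → slack +1.432/-1.114; half-tol=0.351, Σhalf²=0.365854
  -G: nom -19.200 → Σnom=-135.920; wc +0.310/-0.350 → slack +1.742/-1.464; half-tol=0.330, Σhalf²=0.474754
  -H: nom -14.350 → Σnom=-150.270; wc +0.360/-0.301 → slack +2.102/-1.765; half-tol=0.331, Σhalf²=0.583984
Nominal = -150.270. Worst-case = [-150.270 - 1.765, -150.270 + 2.102] = [-152.035, -148.168]. RSS = √0.583984 = 0.764.

nominal=-150.270 wc=[-152.035,-148.168] rss=0.764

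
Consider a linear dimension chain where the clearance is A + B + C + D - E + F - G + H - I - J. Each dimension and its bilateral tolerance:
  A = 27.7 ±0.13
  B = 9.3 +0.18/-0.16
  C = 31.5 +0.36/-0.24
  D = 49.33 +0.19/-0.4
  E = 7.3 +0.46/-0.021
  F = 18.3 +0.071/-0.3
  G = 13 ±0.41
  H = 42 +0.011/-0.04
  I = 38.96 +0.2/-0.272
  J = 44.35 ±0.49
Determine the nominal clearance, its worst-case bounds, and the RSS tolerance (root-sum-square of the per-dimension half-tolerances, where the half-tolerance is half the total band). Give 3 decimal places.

nominal=74.520 wc=[71.690,76.655] rss=0.883

Stack each dimension's contribution:
  +A: nom +27.700 → Σnom=27.700; wc +0.130/-0.130 → slack +0.130/-0.130; half-tol=0.130, Σhalf²=0.016900
  +B: nom +9.300 → Σnom=37.000; wc +0.180/-0.160 → slack +0.310/-0.290; half-tol=0.170, Σhalf²=0.045800
  +C: nom +31.500 → Σnom=68.500; wc +0.360/-0.240 → slack +0.670/-0.530; half-tol=0.300, Σhalf²=0.135800
  +D: nom +49.330 → Σnom=117.830; wc +0.190/-0.400 → slack +0.860/-0.930; half-tol=0.295, Σhalf²=0.222825
  -E: nom -7.300 → Σnom=110.530; wc +0.021/-0.460 → slack +0.881/-1.390; half-tol=0.241, Σhalf²=0.280665
  +F: nom +18.300 → Σnom=128.830; wc +0.071/-0.300 → slack +0.952/-1.690; half-tol=0.185, Σhalf²=0.315075
  -G: nom -13.000 → Σnom=115.830; wc +0.410/-0.410 → slack +1.362/-2.100; half-tol=0.410, Σhalf²=0.483175
  +H: nom +42.000 → Σnom=157.830; wc +0.011/-0.040 → slack +1.373/-2.140; half-tol=0.026, Σhalf²=0.483826
  -I: nom -38.960 → Σnom=118.870; wc +0.272/-0.200 → slack +1.645/-2.340; half-tol=0.236, Σhalf²=0.539522
  -J: nom -44.350 → Σnom=74.520; wc +0.490/-0.490 → slack +2.135/-2.830; half-tol=0.490, Σhalf²=0.779622
Nominal = 74.520. Worst-case = [74.520 - 2.830, 74.520 + 2.135] = [71.690, 76.655]. RSS = √0.779622 = 0.883.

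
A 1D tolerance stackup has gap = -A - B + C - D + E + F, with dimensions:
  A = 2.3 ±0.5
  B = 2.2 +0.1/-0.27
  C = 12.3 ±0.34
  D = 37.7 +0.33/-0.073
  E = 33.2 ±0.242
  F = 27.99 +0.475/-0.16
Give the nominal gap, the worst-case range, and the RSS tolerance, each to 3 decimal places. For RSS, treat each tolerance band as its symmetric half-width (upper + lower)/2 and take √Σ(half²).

nominal=31.290 wc=[29.618,33.190] rss=0.774

Stack each dimension's contribution:
  -A: nom -2.300 → Σnom=-2.300; wc +0.500/-0.500 → slack +0.500/-0.500; half-tol=0.500, Σhalf²=0.250000
  -B: nom -2.200 → Σnom=-4.500; wc +0.270/-0.100 → slack +0.770/-0.600; half-tol=0.185, Σhalf²=0.284225
  +C: nom +12.300 → Σnom=7.800; wc +0.340/-0.340 → slack +1.110/-0.940; half-tol=0.340, Σhalf²=0.399825
  -D: nom -37.700 → Σnom=-29.900; wc +0.073/-0.330 → slack +1.183/-1.270; half-tol=0.202, Σhalf²=0.440427
  +E: nom +33.200 → Σnom=3.300; wc +0.242/-0.242 → slack +1.425/-1.512; half-tol=0.242, Σhalf²=0.498991
  +F: nom +27.990 → Σnom=31.290; wc +0.475/-0.160 → slack +1.900/-1.672; half-tol=0.318, Σhalf²=0.599798
Nominal = 31.290. Worst-case = [31.290 - 1.672, 31.290 + 1.900] = [29.618, 33.190]. RSS = √0.599798 = 0.774.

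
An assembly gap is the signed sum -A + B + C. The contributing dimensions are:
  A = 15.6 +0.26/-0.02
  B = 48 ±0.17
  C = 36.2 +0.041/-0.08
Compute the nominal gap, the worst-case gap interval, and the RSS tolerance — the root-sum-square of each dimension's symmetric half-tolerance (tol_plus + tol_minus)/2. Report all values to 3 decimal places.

Stack each dimension's contribution:
  -A: nom -15.600 → Σnom=-15.600; wc +0.020/-0.260 → slack +0.020/-0.260; half-tol=0.140, Σhalf²=0.019600
  +B: nom +48.000 → Σnom=32.400; wc +0.170/-0.170 → slack +0.190/-0.430; half-tol=0.170, Σhalf²=0.048500
  +C: nom +36.200 → Σnom=68.600; wc +0.041/-0.080 → slack +0.231/-0.510; half-tol=0.060, Σhalf²=0.052160
Nominal = 68.600. Worst-case = [68.600 - 0.510, 68.600 + 0.231] = [68.090, 68.831]. RSS = √0.052160 = 0.228.

nominal=68.600 wc=[68.090,68.831] rss=0.228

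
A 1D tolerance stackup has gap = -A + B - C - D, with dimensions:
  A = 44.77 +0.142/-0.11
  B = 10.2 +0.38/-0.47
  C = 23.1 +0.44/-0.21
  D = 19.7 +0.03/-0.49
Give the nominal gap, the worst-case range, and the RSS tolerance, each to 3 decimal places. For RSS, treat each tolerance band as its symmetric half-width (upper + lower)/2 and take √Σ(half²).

nominal=-77.370 wc=[-78.452,-76.180] rss=0.608

Stack each dimension's contribution:
  -A: nom -44.770 → Σnom=-44.770; wc +0.110/-0.142 → slack +0.110/-0.142; half-tol=0.126, Σhalf²=0.015876
  +B: nom +10.200 → Σnom=-34.570; wc +0.380/-0.470 → slack +0.490/-0.612; half-tol=0.425, Σhalf²=0.196501
  -C: nom -23.100 → Σnom=-57.670; wc +0.210/-0.440 → slack +0.700/-1.052; half-tol=0.325, Σhalf²=0.302126
  -D: nom -19.700 → Σnom=-77.370; wc +0.490/-0.030 → slack +1.190/-1.082; half-tol=0.260, Σhalf²=0.369726
Nominal = -77.370. Worst-case = [-77.370 - 1.082, -77.370 + 1.190] = [-78.452, -76.180]. RSS = √0.369726 = 0.608.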